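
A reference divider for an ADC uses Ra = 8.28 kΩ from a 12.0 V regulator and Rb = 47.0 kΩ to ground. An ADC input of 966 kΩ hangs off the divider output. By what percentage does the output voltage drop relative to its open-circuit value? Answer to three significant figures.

0.723 %

The divider's output (Thévenin) resistance is Ra‖Rb = 7.040 kΩ.
Fractional drop under load = R_th/(R_th + R_L) = 7.040 / (7.040 + 966) = 0.007235.
So the output falls by 0.723 %.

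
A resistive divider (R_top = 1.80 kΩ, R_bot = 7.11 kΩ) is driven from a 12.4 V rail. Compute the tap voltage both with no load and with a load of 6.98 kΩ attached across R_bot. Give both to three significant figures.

Open-circuit: V = 12.4 × 7.11/(1.80 + 7.11) = 9.89 V.
With the load, R_bot becomes R_bot‖R_L = 3.522 kΩ, so V = 12.4 × 3.522/5.322 = 8.21 V.

Unloaded: 9.89 V; loaded: 8.21 V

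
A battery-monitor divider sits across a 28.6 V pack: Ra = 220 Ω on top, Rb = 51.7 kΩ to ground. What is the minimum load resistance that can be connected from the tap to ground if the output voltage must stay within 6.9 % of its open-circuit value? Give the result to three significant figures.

R_L(min) ≈ 2.96 kΩ

Output resistance R_th = Ra‖Rb = (220 × 51700)/51920 = 219.1 Ω.
The fractional drop is R_th/(R_th + R_L); requiring this ≤ 0.0690 gives R_L ≥ R_th(1/0.0690 − 1) = 219.1 × 13.49 = 2.96 kΩ.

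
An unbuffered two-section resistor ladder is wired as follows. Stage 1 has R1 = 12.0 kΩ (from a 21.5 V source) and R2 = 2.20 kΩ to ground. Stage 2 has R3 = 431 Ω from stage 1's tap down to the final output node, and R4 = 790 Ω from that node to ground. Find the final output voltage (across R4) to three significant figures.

V_out ≈ 0.854 V

Stage 2 presents R3+R4 = 1221 Ω as a load on stage 1's tap.
Stage 1's lower leg becomes R2‖(R3+R4) = 785.2 Ω, so V_mid = 21.5 × 785.2/12790 = 1.320 V.
Stage 2 is itself unloaded: V_out = V_mid × R4/(R3+R4) = 1.320 × 790/1221 = 0.854 V.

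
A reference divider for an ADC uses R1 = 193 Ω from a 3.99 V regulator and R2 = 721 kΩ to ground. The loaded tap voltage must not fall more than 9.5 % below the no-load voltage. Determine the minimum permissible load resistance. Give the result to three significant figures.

Output resistance R_th = R1‖R2 = (193 × 721000)/721200 = 192.9 Ω.
The fractional drop is R_th/(R_th + R_L); requiring this ≤ 0.0950 gives R_L ≥ R_th(1/0.0950 − 1) = 192.9 × 9.526 = 1.84 kΩ.

R_L(min) ≈ 1.84 kΩ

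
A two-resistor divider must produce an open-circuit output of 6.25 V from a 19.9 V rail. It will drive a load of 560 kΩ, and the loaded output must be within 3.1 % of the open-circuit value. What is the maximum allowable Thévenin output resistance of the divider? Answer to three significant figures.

Loading drop = R_th/(R_th + R_L) ≤ 0.0310, so R_th ≤ R_L · ε/(1−ε) = 560 kΩ × 0.0310/0.9690 = 17.9 kΩ.
(Any R1, R2 with R2/(R1+R2) = 0.314 and R1‖R2 ≤ 17.9 kΩ will meet the spec.)

R_th ≤ 17.9 kΩ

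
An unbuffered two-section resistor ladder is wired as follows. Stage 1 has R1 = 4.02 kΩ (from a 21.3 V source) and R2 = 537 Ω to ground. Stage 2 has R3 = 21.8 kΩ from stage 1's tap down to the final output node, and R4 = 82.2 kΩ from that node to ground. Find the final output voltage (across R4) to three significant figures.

Stage 2 presents R3+R4 = 104000 Ω as a load on stage 1's tap.
Stage 1's lower leg becomes R2‖(R3+R4) = 534.2 Ω, so V_mid = 21.3 × 534.2/4554 = 2.499 V.
Stage 2 is itself unloaded: V_out = V_mid × R4/(R3+R4) = 2.499 × 82200/104000 = 1.97 V.

V_out ≈ 1.97 V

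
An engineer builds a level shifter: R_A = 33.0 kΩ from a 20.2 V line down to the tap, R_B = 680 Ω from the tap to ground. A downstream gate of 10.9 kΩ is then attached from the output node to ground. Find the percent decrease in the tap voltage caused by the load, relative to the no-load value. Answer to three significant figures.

The divider's output (Thévenin) resistance is R_A‖R_B = 666.3 Ω.
Fractional drop under load = R_th/(R_th + R_L) = 666.3 / (666.3 + 10900) = 0.05760.
So the output falls by 5.76 %.

5.76 %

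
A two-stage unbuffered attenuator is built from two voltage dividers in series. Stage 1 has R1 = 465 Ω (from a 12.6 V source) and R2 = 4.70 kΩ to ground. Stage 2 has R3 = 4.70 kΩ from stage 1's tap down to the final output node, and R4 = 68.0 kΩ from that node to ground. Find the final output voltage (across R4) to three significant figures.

Stage 2 presents R3+R4 = 72700 Ω as a load on stage 1's tap.
Stage 1's lower leg becomes R2‖(R3+R4) = 4415 Ω, so V_mid = 12.6 × 4415/4880 = 11.40 V.
Stage 2 is itself unloaded: V_out = V_mid × R4/(R3+R4) = 11.40 × 68000/72700 = 10.7 V.

V_out ≈ 10.7 V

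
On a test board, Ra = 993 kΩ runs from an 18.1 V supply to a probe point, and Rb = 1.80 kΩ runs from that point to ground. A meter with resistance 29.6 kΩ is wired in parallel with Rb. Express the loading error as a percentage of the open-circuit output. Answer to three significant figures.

The divider's output (Thévenin) resistance is Ra‖Rb = 1.797 kΩ.
Fractional drop under load = R_th/(R_th + R_L) = 1.797 / (1.797 + 29.6) = 0.05723.
So the output falls by 5.72 %.

5.72 %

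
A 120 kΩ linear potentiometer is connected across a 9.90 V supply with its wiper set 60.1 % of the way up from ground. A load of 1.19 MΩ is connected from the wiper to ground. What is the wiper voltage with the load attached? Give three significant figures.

V ≈ 5.81 V

The wiper splits the pot into (1−α)R = 47.88 kΩ above and αR = 72.12 kΩ below.
Lower section ‖ load = 68.00 kΩ.
V_wiper = 9.90 × 68.00/(47.88 + 68.00) = 5.81 V.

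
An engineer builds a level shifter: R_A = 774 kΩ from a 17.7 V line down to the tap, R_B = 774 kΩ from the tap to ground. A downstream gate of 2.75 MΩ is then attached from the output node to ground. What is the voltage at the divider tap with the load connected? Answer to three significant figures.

The load sits in parallel with R_B: R_B‖R_L = (774 × 2750) / (774 + 2750) = 604.0 kΩ.
V_out = 17.7 × 604.0 / (774 + 604.0) = 17.7 × 604.0/1378 = 7.76 V.

V_out ≈ 7.76 V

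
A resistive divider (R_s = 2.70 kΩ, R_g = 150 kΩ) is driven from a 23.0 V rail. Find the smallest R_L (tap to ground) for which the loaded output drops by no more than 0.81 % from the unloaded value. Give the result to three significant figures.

Output resistance R_th = R_s‖R_g = (2.70 × 150)/152.7 = 2.652 kΩ.
The fractional drop is R_th/(R_th + R_L); requiring this ≤ 0.00810 gives R_L ≥ R_th(1/0.00810 − 1) = 2.652 × 122.5 = 325 kΩ.

R_L(min) ≈ 325 kΩ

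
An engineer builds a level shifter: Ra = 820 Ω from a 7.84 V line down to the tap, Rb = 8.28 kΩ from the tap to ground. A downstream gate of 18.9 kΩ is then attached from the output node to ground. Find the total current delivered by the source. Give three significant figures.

I ≈ 1.19 mA

Rb‖R_L = 5758 Ω, so the source sees Ra + Rb‖R_L = 6578 Ω.
I = 7.84 V / 6578 Ω = 1.19 mA.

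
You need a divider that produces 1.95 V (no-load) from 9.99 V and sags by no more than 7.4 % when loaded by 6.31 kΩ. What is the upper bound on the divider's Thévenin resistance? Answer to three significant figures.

R_th ≤ 504 Ω

Loading drop = R_th/(R_th + R_L) ≤ 0.0740, so R_th ≤ R_L · ε/(1−ε) = 6.31 kΩ × 0.0740/0.9260 = 504 Ω.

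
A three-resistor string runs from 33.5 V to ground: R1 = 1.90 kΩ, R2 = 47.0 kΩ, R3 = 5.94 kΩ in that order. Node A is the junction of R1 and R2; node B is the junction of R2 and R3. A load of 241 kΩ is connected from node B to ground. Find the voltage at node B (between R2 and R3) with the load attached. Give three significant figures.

At node B, R3 is in parallel with the load: R3‖R_L = 5.797 kΩ.
Below node A the resistance is R2 + (R3‖R_L) = 52.80 kΩ, so V_A = 33.5 × 52.80/54.70 = 32.34 V.
Then V_B = V_A × (R3‖R_L)/(R2 + R3‖R_L) = 32.34 × 5.797/52.80 = 3.55 V.

V ≈ 3.55 V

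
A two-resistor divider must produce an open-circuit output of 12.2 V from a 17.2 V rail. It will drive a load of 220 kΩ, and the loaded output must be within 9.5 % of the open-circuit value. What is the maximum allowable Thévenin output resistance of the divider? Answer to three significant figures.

R_th ≤ 23.1 kΩ

Loading drop = R_th/(R_th + R_L) ≤ 0.0950, so R_th ≤ R_L · ε/(1−ε) = 220 kΩ × 0.0950/0.9050 = 23.1 kΩ.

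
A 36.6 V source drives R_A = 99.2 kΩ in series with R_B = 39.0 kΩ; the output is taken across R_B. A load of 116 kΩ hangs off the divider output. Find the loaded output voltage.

V_out ≈ 8.32 V

The load sits in parallel with R_B: R_B‖R_L = (39.0 × 116) / (39.0 + 116) = 29.19 kΩ.
V_out = 36.6 × 29.19 / (99.2 + 29.19) = 36.6 × 29.19/128.4 = 8.32 V.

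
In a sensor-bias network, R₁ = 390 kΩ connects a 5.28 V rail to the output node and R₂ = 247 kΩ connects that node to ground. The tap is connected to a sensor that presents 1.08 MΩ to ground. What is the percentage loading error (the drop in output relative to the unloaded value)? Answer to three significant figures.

The divider's output (Thévenin) resistance is R₁‖R₂ = 151.2 kΩ.
Fractional drop under load = R_th/(R_th + R_L) = 151.2 / (151.2 + 1080) = 0.1228.
So the output falls by 12.3 %.

12.3 %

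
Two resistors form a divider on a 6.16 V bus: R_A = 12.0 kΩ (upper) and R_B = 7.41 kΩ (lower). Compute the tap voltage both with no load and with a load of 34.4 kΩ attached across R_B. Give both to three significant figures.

Unloaded: 2.35 V; loaded: 2.08 V

Open-circuit: V = 6.16 × 7.41/(12.0 + 7.41) = 2.35 V.
With the load, R_B becomes R_B‖R_L = 6.097 kΩ, so V = 6.16 × 6.097/18.10 = 2.08 V.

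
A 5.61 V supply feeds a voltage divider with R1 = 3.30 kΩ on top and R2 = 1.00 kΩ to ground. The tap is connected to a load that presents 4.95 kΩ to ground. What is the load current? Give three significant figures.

R2‖R_L = 0.8319 kΩ; V_out = 5.61 × 0.8319/4.132 = 1.130 V.
I_L = V_out / R_L = 1.130 / 4.95 kΩ = 0.228 mA.

I_L ≈ 0.228 mA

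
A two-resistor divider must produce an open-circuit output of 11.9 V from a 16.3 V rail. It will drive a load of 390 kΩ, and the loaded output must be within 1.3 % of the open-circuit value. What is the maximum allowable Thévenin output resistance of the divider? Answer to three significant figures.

Loading drop = R_th/(R_th + R_L) ≤ 0.0130, so R_th ≤ R_L · ε/(1−ε) = 390 kΩ × 0.0130/0.9870 = 5.14 kΩ.
(Any R1, R2 with R2/(R1+R2) = 0.730 and R1‖R2 ≤ 5.14 kΩ will meet the spec.)

R_th ≤ 5.14 kΩ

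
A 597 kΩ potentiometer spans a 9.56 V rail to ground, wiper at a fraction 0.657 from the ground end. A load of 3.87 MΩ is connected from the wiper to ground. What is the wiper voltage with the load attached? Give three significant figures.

V ≈ 6.07 V

The wiper splits the pot into (1−α)R = 204.8 kΩ above and αR = 392.2 kΩ below.
Lower section ‖ load = 356.1 kΩ.
V_wiper = 9.56 × 356.1/(204.8 + 356.1) = 6.07 V.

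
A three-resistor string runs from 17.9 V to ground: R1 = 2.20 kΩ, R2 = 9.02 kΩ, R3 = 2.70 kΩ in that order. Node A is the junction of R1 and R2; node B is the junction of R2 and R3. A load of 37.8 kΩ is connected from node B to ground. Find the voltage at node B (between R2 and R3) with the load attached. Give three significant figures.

At node B, R3 is in parallel with the load: R3‖R_L = 2.520 kΩ.
Below node A the resistance is R2 + (R3‖R_L) = 11.54 kΩ, so V_A = 17.9 × 11.54/13.74 = 15.03 V.
Then V_B = V_A × (R3‖R_L)/(R2 + R3‖R_L) = 15.03 × 2.520/11.54 = 3.28 V.

V ≈ 3.28 V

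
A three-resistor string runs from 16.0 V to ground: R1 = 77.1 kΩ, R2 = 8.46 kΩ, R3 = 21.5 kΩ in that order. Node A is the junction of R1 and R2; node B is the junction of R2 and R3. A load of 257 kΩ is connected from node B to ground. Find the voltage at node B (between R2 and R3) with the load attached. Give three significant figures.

At node B, R3 is in parallel with the load: R3‖R_L = 19.84 kΩ.
Below node A the resistance is R2 + (R3‖R_L) = 28.30 kΩ, so V_A = 16.0 × 28.30/105.4 = 4.296 V.
Then V_B = V_A × (R3‖R_L)/(R2 + R3‖R_L) = 4.296 × 19.84/28.30 = 3.01 V.

V ≈ 3.01 V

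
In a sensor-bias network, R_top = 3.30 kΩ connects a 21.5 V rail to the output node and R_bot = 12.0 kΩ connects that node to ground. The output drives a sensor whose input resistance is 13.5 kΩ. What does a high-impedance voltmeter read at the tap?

The load sits in parallel with R_bot: R_bot‖R_L = (12.0 × 13.5) / (12.0 + 13.5) = 6.353 kΩ.
V_out = 21.5 × 6.353 / (3.30 + 6.353) = 21.5 × 6.353/9.653 = 14.1 V.
(Unloaded it would have been 16.9 V.)

V_out ≈ 14.1 V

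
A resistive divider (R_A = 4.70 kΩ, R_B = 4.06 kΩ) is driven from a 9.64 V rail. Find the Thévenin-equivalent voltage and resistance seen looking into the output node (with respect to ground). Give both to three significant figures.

V_th = 4.47 V, R_th = 2.18 kΩ

V_th is the open-circuit tap voltage: 9.64 × 4.06/(4.70 + 4.06) = 4.47 V.
With the supply zeroed, R_A and R_B appear in parallel from the tap: R_th = R_A‖R_B = (4.70 × 4.06)/8.760 = 2.18 kΩ.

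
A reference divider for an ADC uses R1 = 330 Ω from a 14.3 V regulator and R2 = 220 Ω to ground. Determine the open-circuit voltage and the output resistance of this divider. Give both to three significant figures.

V_th = 5.72 V, R_th = 132 Ω

V_th is the open-circuit tap voltage: 14.3 × 220/(330 + 220) = 5.72 V.
With the supply zeroed, R1 and R2 appear in parallel from the tap: R_th = R1‖R2 = (330 × 220)/550.0 = 132 Ω.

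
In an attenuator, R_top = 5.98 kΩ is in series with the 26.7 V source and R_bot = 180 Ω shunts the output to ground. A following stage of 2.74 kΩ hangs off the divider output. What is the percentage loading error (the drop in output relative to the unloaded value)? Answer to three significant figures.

6.00 %

The divider's output (Thévenin) resistance is R_top‖R_bot = 174.7 Ω.
Fractional drop under load = R_th/(R_th + R_L) = 174.7 / (174.7 + 2740) = 0.05995.
So the output falls by 6.00 %.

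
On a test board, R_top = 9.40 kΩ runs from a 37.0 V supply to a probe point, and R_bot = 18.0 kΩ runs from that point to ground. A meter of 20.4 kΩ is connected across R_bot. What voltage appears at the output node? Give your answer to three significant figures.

V_out ≈ 18.7 V

The load sits in parallel with R_bot: R_bot‖R_L = (18.0 × 20.4) / (18.0 + 20.4) = 9.562 kΩ.
V_out = 37.0 × 9.562 / (9.40 + 9.562) = 37.0 × 9.562/18.96 = 18.7 V.
(Unloaded it would have been 24.3 V.)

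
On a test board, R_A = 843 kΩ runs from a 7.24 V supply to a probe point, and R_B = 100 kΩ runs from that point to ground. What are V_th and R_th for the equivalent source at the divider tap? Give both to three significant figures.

V_th = 0.768 V, R_th = 89.4 kΩ

V_th is the open-circuit tap voltage: 7.24 × 100/(843 + 100) = 0.768 V.
With the supply zeroed, R_A and R_B appear in parallel from the tap: R_th = R_A‖R_B = (843 × 100)/943.0 = 89.4 kΩ.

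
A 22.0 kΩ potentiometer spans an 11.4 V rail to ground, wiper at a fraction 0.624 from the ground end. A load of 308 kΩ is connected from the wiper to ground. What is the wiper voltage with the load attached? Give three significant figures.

The wiper splits the pot into (1−α)R = 8.272 kΩ above and αR = 13.73 kΩ below.
Lower section ‖ load = 13.14 kΩ.
V_wiper = 11.4 × 13.14/(8.272 + 13.14) = 7.00 V.

V ≈ 7.00 V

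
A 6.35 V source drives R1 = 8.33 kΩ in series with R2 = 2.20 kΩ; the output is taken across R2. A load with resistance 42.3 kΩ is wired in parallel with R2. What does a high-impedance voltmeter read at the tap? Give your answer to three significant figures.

V_out ≈ 1.27 V

The load sits in parallel with R2: R2‖R_L = (2.20 × 42.3) / (2.20 + 42.3) = 2.091 kΩ.
V_out = 6.35 × 2.091 / (8.33 + 2.091) = 6.35 × 2.091/10.42 = 1.27 V.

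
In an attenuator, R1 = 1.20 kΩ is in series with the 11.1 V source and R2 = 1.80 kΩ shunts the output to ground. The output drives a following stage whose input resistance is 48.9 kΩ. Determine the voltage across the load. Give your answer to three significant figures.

V_out ≈ 6.56 V

The load sits in parallel with R2: R2‖R_L = (1.80 × 48.9) / (1.80 + 48.9) = 1.736 kΩ.
V_out = 11.1 × 1.736 / (1.20 + 1.736) = 11.1 × 1.736/2.936 = 6.56 V.
(Unloaded it would have been 6.66 V.)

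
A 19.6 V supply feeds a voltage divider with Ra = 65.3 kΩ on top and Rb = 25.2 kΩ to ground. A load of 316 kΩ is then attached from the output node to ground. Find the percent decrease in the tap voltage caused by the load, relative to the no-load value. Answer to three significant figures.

The divider's output (Thévenin) resistance is Ra‖Rb = 18.18 kΩ.
Fractional drop under load = R_th/(R_th + R_L) = 18.18 / (18.18 + 316) = 0.05441.
So the output falls by 5.44 %.

5.44 %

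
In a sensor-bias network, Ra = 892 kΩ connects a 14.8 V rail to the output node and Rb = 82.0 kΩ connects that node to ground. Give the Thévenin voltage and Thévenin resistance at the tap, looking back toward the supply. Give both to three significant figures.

V_th = 1.25 V, R_th = 75.1 kΩ

V_th is the open-circuit tap voltage: 14.8 × 82.0/(892 + 82.0) = 1.25 V.
With the supply zeroed, Ra and Rb appear in parallel from the tap: R_th = Ra‖Rb = (892 × 82.0)/974.0 = 75.1 kΩ.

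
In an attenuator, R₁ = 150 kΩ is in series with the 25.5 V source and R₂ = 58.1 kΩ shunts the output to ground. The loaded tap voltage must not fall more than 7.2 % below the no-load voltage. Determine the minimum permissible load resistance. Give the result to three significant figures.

Output resistance R_th = R₁‖R₂ = (150 × 58.1)/208.1 = 41.88 kΩ.
The fractional drop is R_th/(R_th + R_L); requiring this ≤ 0.0720 gives R_L ≥ R_th(1/0.0720 − 1) = 41.88 × 12.89 = 540 kΩ.

R_L(min) ≈ 540 kΩ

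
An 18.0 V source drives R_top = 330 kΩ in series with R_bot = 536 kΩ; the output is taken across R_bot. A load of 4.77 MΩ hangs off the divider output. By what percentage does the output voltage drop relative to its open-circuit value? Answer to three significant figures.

4.11 %

The divider's output (Thévenin) resistance is R_top‖R_bot = 204.2 kΩ.
Fractional drop under load = R_th/(R_th + R_L) = 204.2 / (204.2 + 4770) = 0.04106.
So the output falls by 4.11 %.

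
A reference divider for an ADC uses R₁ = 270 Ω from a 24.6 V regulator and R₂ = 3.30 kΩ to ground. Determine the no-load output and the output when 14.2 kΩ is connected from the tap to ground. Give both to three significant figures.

Open-circuit: V = 24.6 × 3300/(270 + 3300) = 22.7 V.
With the load, R₂ becomes R₂‖R_L = 2678 Ω, so V = 24.6 × 2678/2948 = 22.3 V.

Unloaded: 22.7 V; loaded: 22.3 V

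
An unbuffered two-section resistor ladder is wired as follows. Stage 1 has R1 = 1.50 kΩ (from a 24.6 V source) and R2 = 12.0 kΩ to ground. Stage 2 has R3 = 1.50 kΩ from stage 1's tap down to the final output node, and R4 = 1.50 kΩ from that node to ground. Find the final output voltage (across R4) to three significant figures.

V_out ≈ 7.57 V

Stage 2 presents R3+R4 = 3.000 kΩ as a load on stage 1's tap.
Stage 1's lower leg becomes R2‖(R3+R4) = 2.400 kΩ, so V_mid = 24.6 × 2.400/3.900 = 15.14 V.
Stage 2 is itself unloaded: V_out = V_mid × R4/(R3+R4) = 15.14 × 1.50/3.000 = 7.57 V.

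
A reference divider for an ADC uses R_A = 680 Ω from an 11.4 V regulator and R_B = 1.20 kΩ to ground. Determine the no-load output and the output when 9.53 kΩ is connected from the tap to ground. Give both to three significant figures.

Open-circuit: V = 11.4 × 1200/(680 + 1200) = 7.28 V.
With the load, R_B becomes R_B‖R_L = 1066 Ω, so V = 11.4 × 1066/1746 = 6.96 V.

Unloaded: 7.28 V; loaded: 6.96 V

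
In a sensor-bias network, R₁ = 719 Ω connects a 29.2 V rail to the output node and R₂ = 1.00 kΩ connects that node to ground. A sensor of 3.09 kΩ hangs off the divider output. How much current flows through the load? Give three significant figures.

R₂‖R_L = 755.5 Ω; V_out = 29.2 × 755.5/1475 = 14.96 V.
I_L = V_out / R_L = 14.96 / 3.09 kΩ = 4.84 mA.

I_L ≈ 4.84 mA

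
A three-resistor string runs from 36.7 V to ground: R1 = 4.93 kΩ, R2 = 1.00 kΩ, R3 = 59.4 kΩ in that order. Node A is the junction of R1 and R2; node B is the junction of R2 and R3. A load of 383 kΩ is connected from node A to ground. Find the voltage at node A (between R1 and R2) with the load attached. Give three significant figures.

V ≈ 33.5 V

Below node A the series string R2+R3 = 60.40 kΩ sits in parallel with the 383 kΩ load: 52.17 kΩ.
V_A = 36.7 × 52.17/(4.93 + 52.17) = 33.5 V.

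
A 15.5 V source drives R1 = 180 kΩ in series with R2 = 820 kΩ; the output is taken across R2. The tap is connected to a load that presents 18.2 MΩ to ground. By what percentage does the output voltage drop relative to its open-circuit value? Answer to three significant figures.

0.804 %

The divider's output (Thévenin) resistance is R1‖R2 = 147.6 kΩ.
Fractional drop under load = R_th/(R_th + R_L) = 147.6 / (147.6 + 18200) = 0.008045.
So the output falls by 0.804 %.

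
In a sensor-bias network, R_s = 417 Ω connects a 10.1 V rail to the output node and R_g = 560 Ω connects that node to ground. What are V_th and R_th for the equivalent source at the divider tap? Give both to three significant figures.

V_th = 5.79 V, R_th = 239 Ω

V_th is the open-circuit tap voltage: 10.1 × 560/(417 + 560) = 5.79 V.
With the supply zeroed, R_s and R_g appear in parallel from the tap: R_th = R_s‖R_g = (417 × 560)/977.0 = 239 Ω.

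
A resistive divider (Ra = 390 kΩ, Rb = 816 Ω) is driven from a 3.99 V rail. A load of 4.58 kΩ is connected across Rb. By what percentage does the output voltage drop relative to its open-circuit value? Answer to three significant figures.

Unloaded V = 3.99 × 816/390800 = 0.008331 V.
Loaded: Rb‖R_L = 692.6 Ω, giving V = 3.99 × 692.6/390700 = 0.007073 V.
Drop = (0.008331 − 0.007073) / 0.008331 = 15.1 %.

15.1 %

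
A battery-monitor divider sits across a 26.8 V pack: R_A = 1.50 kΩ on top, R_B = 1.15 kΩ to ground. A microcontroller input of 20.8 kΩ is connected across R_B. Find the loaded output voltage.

The load sits in parallel with R_B: R_B‖R_L = (1.15 × 20.8) / (1.15 + 20.8) = 1.090 kΩ.
V_out = 26.8 × 1.090 / (1.50 + 1.090) = 26.8 × 1.090/2.590 = 11.3 V.

V_out ≈ 11.3 V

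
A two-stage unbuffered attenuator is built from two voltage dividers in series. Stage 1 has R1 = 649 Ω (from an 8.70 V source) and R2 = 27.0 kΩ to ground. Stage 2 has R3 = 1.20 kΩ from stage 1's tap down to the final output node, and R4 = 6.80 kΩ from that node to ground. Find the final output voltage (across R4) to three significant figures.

Stage 2 presents R3+R4 = 8000 Ω as a load on stage 1's tap.
Stage 1's lower leg becomes R2‖(R3+R4) = 6171 Ω, so V_mid = 8.70 × 6171/6820 = 7.872 V.
Stage 2 is itself unloaded: V_out = V_mid × R4/(R3+R4) = 7.872 × 6800/8000 = 6.69 V.

V_out ≈ 6.69 V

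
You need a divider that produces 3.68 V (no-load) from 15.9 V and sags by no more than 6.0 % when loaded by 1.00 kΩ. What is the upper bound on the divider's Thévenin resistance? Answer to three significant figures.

Loading drop = R_th/(R_th + R_L) ≤ 0.0600, so R_th ≤ R_L · ε/(1−ε) = 1.00 kΩ × 0.0600/0.9400 = 63.8 Ω.

R_th ≤ 63.8 Ω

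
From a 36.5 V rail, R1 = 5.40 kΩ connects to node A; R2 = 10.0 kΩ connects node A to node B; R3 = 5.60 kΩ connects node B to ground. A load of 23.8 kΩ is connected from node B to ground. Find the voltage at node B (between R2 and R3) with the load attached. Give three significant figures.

At node B, R3 is in parallel with the load: R3‖R_L = 4.533 kΩ.
Below node A the resistance is R2 + (R3‖R_L) = 14.53 kΩ, so V_A = 36.5 × 14.53/19.93 = 26.61 V.
Then V_B = V_A × (R3‖R_L)/(R2 + R3‖R_L) = 26.61 × 4.533/14.53 = 8.30 V.

V ≈ 8.30 V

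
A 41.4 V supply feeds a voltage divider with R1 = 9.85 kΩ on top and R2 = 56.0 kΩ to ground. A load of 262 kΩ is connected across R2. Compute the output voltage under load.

The load sits in parallel with R2: R2‖R_L = (56.0 × 262) / (56.0 + 262) = 46.14 kΩ.
V_out = 41.4 × 46.14 / (9.85 + 46.14) = 41.4 × 46.14/55.99 = 34.1 V.
(Unloaded it would have been 35.2 V.)

V_out ≈ 34.1 V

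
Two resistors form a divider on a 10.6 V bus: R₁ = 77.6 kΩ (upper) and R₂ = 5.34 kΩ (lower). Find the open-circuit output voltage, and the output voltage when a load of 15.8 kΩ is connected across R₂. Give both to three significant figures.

Open-circuit: V = 10.6 × 5.34/(77.6 + 5.34) = 0.682 V.
With the load, R₂ becomes R₂‖R_L = 3.991 kΩ, so V = 10.6 × 3.991/81.59 = 0.519 V.

Unloaded: 0.682 V; loaded: 0.519 V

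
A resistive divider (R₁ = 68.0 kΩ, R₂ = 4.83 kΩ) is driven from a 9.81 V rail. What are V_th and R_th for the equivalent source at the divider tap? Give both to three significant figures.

V_th = 0.651 V, R_th = 4.51 kΩ

V_th is the open-circuit tap voltage: 9.81 × 4.83/(68.0 + 4.83) = 0.651 V.
With the supply zeroed, R₁ and R₂ appear in parallel from the tap: R_th = R₁‖R₂ = (68.0 × 4.83)/72.83 = 4.51 kΩ.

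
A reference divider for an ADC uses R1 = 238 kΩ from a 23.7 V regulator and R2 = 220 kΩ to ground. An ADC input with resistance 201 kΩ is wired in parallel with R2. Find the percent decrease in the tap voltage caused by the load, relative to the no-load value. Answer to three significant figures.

The divider's output (Thévenin) resistance is R1‖R2 = 114.3 kΩ.
Fractional drop under load = R_th/(R_th + R_L) = 114.3 / (114.3 + 201) = 0.3626.
So the output falls by 36.3 %.

36.3 %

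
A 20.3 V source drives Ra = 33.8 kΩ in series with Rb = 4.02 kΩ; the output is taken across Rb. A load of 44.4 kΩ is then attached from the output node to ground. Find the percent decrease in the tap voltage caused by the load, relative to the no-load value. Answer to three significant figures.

The divider's output (Thévenin) resistance is Ra‖Rb = 3.593 kΩ.
Fractional drop under load = R_th/(R_th + R_L) = 3.593 / (3.593 + 44.4) = 0.07486.
So the output falls by 7.49 %.

7.49 %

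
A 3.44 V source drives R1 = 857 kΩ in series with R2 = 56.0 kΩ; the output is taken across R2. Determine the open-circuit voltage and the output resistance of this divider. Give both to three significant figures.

V_th is the open-circuit tap voltage: 3.44 × 56.0/(857 + 56.0) = 0.211 V.
With the supply zeroed, R1 and R2 appear in parallel from the tap: R_th = R1‖R2 = (857 × 56.0)/913.0 = 52.6 kΩ.

V_th = 0.211 V, R_th = 52.6 kΩ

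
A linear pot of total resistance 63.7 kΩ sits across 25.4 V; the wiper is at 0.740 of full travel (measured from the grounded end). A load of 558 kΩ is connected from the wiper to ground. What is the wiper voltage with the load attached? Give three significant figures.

V ≈ 18.4 V

The wiper splits the pot into (1−α)R = 16.56 kΩ above and αR = 47.14 kΩ below.
Lower section ‖ load = 43.47 kΩ.
V_wiper = 25.4 × 43.47/(16.56 + 43.47) = 18.4 V.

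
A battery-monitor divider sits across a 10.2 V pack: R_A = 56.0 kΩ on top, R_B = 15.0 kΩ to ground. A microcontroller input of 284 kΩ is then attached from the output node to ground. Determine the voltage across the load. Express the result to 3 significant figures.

The load sits in parallel with R_B: R_B‖R_L = (15.0 × 284) / (15.0 + 284) = 14.25 kΩ.
V_out = 10.2 × 14.25 / (56.0 + 14.25) = 10.2 × 14.25/70.25 = 2.07 V.

V_out ≈ 2.07 V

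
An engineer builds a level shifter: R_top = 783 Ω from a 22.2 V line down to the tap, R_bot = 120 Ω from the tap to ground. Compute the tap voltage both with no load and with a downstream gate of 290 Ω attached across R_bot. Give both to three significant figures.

Open-circuit: V = 22.2 × 120/(783 + 120) = 2.95 V.
With the load, R_bot becomes R_bot‖R_L = 84.88 Ω, so V = 22.2 × 84.88/867.9 = 2.17 V.

Unloaded: 2.95 V; loaded: 2.17 V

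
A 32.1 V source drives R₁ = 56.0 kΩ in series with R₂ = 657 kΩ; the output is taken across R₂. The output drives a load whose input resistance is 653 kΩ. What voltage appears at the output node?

V_out ≈ 27.4 V

The load sits in parallel with R₂: R₂‖R_L = (657 × 653) / (657 + 653) = 327.5 kΩ.
V_out = 32.1 × 327.5 / (56.0 + 327.5) = 32.1 × 327.5/383.5 = 27.4 V.
(Unloaded it would have been 29.6 V.)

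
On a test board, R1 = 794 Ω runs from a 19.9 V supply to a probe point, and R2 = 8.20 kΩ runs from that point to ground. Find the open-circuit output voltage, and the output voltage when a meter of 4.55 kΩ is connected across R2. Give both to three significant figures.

Unloaded: 18.1 V; loaded: 15.7 V

Open-circuit: V = 19.9 × 8200/(794 + 8200) = 18.1 V.
With the load, R2 becomes R2‖R_L = 2926 Ω, so V = 19.9 × 2926/3720 = 15.7 V.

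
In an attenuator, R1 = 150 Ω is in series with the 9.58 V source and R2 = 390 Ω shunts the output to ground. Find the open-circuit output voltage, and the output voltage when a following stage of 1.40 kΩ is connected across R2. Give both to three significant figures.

Unloaded: 6.92 V; loaded: 6.42 V

Open-circuit: V = 9.58 × 390/(150 + 390) = 6.92 V.
With the load, R2 becomes R2‖R_L = 305.0 Ω, so V = 9.58 × 305.0/455.0 = 6.42 V.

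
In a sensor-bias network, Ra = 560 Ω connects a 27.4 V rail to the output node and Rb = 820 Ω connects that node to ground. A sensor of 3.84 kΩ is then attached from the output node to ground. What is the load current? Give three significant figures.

Rb‖R_L = 675.7 Ω; V_out = 27.4 × 675.7/1236 = 14.98 V.
I_L = V_out / R_L = 14.98 / 3.84 kΩ = 3.90 mA.

I_L ≈ 3.90 mA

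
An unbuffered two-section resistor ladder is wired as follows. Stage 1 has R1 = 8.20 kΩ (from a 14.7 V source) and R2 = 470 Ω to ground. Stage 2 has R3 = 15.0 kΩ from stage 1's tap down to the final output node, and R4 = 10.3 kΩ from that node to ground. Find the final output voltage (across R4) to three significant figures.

V_out ≈ 0.319 V

Stage 2 presents R3+R4 = 25300 Ω as a load on stage 1's tap.
Stage 1's lower leg becomes R2‖(R3+R4) = 461.4 Ω, so V_mid = 14.7 × 461.4/8661 = 0.7831 V.
Stage 2 is itself unloaded: V_out = V_mid × R4/(R3+R4) = 0.7831 × 10300/25300 = 0.319 V.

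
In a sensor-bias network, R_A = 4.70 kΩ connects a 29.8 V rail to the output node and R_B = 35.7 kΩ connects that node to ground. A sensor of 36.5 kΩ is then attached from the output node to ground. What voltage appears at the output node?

V_out ≈ 23.6 V

The load sits in parallel with R_B: R_B‖R_L = (35.7 × 36.5) / (35.7 + 36.5) = 18.05 kΩ.
V_out = 29.8 × 18.05 / (4.70 + 18.05) = 29.8 × 18.05/22.75 = 23.6 V.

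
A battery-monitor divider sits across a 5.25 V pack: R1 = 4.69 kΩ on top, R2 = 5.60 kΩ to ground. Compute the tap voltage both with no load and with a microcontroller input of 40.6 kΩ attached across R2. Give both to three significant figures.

Open-circuit: V = 5.25 × 5.60/(4.69 + 5.60) = 2.86 V.
With the load, R2 becomes R2‖R_L = 4.921 kΩ, so V = 5.25 × 4.921/9.611 = 2.69 V.

Unloaded: 2.86 V; loaded: 2.69 V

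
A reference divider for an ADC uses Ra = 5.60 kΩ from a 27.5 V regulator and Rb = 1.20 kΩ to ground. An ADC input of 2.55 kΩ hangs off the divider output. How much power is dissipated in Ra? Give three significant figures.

Total resistance from the source is Ra + (Rb‖R_L) = 6.416 kΩ, so I = 27.5/6.416 kΩ = 4.286 mA.
P = I²·Ra = (4.286 mA)² × 5.60 kΩ = 103 mW.

P ≈ 103 mW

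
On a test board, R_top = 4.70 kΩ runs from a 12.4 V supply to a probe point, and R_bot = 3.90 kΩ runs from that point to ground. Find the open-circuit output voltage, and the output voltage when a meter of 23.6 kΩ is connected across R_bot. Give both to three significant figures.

Unloaded: 5.62 V; loaded: 5.16 V

Open-circuit: V = 12.4 × 3.90/(4.70 + 3.90) = 5.62 V.
With the load, R_bot becomes R_bot‖R_L = 3.347 kΩ, so V = 12.4 × 3.347/8.047 = 5.16 V.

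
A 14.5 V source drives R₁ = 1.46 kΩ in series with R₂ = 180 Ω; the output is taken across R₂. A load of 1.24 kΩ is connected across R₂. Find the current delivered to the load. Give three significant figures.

R₂‖R_L = 157.2 Ω; V_out = 14.5 × 157.2/1617 = 1.409 V.
I_L = V_out / R_L = 1.409 / 1.24 kΩ = 1.14 mA.

I_L ≈ 1.14 mA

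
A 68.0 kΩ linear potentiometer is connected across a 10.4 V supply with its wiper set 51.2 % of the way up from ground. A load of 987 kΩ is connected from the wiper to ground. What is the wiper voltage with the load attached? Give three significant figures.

The wiper splits the pot into (1−α)R = 33.18 kΩ above and αR = 34.82 kΩ below.
Lower section ‖ load = 33.63 kΩ.
V_wiper = 10.4 × 33.63/(33.18 + 33.63) = 5.23 V.

V ≈ 5.23 V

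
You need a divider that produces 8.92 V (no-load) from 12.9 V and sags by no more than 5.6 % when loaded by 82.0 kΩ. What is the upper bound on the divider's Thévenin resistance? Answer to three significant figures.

R_th ≤ 4.86 kΩ

Loading drop = R_th/(R_th + R_L) ≤ 0.0560, so R_th ≤ R_L · ε/(1−ε) = 82.0 kΩ × 0.0560/0.9440 = 4.86 kΩ.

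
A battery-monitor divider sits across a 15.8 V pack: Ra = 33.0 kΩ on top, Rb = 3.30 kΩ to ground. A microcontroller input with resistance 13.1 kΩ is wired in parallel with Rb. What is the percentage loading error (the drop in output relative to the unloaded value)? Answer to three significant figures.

18.6 %

The divider's output (Thévenin) resistance is Ra‖Rb = 3.000 kΩ.
Fractional drop under load = R_th/(R_th + R_L) = 3.000 / (3.000 + 13.1) = 0.1863.
So the output falls by 18.6 %.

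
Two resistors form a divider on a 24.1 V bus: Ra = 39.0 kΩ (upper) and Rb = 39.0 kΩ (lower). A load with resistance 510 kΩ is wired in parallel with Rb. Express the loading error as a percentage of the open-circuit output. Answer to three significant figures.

3.68 %

The divider's output (Thévenin) resistance is Ra‖Rb = 19.50 kΩ.
Fractional drop under load = R_th/(R_th + R_L) = 19.50 / (19.50 + 510) = 0.03683.
So the output falls by 3.68 %.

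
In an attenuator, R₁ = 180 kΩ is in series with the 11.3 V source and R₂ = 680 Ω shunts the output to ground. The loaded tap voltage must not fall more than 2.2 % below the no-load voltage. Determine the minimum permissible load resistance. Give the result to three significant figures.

Output resistance R_th = R₁‖R₂ = (180000 × 680)/180700 = 677.4 Ω.
The fractional drop is R_th/(R_th + R_L); requiring this ≤ 0.0220 gives R_L ≥ R_th(1/0.0220 − 1) = 677.4 × 44.45 = 30.1 kΩ.

R_L(min) ≈ 30.1 kΩ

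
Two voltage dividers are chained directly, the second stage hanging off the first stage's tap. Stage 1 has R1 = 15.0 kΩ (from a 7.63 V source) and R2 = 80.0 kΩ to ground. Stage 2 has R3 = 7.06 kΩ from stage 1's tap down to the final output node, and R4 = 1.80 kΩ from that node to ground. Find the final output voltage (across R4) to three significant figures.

V_out ≈ 0.538 V

Stage 2 presents R3+R4 = 8.860 kΩ as a load on stage 1's tap.
Stage 1's lower leg becomes R2‖(R3+R4) = 7.977 kΩ, so V_mid = 7.63 × 7.977/22.98 = 2.649 V.
Stage 2 is itself unloaded: V_out = V_mid × R4/(R3+R4) = 2.649 × 1.80/8.860 = 0.538 V.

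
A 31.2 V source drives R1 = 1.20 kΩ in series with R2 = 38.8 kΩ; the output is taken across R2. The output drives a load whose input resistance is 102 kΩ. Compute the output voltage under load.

V_out ≈ 29.9 V

The load sits in parallel with R2: R2‖R_L = (38.8 × 102) / (38.8 + 102) = 28.11 kΩ.
V_out = 31.2 × 28.11 / (1.20 + 28.11) = 31.2 × 28.11/29.31 = 29.9 V.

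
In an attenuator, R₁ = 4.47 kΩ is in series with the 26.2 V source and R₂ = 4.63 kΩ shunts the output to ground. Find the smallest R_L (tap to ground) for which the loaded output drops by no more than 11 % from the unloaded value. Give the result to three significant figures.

Output resistance R_th = R₁‖R₂ = (4.47 × 4.63)/9.100 = 2.274 kΩ.
The fractional drop is R_th/(R_th + R_L); requiring this ≤ 0.110 gives R_L ≥ R_th(1/0.110 − 1) = 2.274 × 8.091 = 18.4 kΩ.

R_L(min) ≈ 18.4 kΩ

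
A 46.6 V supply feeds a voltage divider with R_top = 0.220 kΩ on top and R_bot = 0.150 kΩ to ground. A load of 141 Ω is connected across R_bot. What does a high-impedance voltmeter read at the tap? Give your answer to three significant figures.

The load sits in parallel with R_bot: R_bot‖R_L = (150 × 141) / (150 + 141) = 72.68 Ω.
V_out = 46.6 × 72.68 / (220 + 72.68) = 46.6 × 72.68/292.7 = 11.6 V.

V_out ≈ 11.6 V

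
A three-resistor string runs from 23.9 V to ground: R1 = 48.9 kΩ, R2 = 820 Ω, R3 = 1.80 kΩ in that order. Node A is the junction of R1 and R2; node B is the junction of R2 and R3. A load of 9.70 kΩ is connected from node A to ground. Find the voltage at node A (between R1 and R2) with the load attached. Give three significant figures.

Below node A the series string R2+R3 = 2620 Ω sits in parallel with the 9700 Ω load: 2063 Ω.
V_A = 23.9 × 2063/(48900 + 2063) = 0.967 V.

V ≈ 0.967 V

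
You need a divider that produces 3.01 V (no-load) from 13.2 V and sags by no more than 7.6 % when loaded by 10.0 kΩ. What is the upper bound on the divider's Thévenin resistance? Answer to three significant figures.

R_th ≤ 823 Ω

Loading drop = R_th/(R_th + R_L) ≤ 0.0760, so R_th ≤ R_L · ε/(1−ε) = 10.0 kΩ × 0.0760/0.9240 = 823 Ω.
(Any R1, R2 with R2/(R1+R2) = 0.228 and R1‖R2 ≤ 823 Ω will meet the spec.)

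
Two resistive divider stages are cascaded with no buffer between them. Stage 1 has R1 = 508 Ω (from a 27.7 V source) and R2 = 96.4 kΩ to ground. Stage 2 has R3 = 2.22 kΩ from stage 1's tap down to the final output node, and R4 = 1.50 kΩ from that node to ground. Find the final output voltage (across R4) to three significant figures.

V_out ≈ 9.78 V

Stage 2 presents R3+R4 = 3720 Ω as a load on stage 1's tap.
Stage 1's lower leg becomes R2‖(R3+R4) = 3582 Ω, so V_mid = 27.7 × 3582/4090 = 24.26 V.
Stage 2 is itself unloaded: V_out = V_mid × R4/(R3+R4) = 24.26 × 1500/3720 = 9.78 V.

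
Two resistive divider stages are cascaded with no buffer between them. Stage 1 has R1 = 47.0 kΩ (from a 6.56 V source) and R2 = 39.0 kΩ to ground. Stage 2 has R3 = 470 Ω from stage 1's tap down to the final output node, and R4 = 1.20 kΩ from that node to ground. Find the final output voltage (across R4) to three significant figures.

V_out ≈ 0.155 V

Stage 2 presents R3+R4 = 1670 Ω as a load on stage 1's tap.
Stage 1's lower leg becomes R2‖(R3+R4) = 1601 Ω, so V_mid = 6.56 × 1601/48600 = 0.2162 V.
Stage 2 is itself unloaded: V_out = V_mid × R4/(R3+R4) = 0.2162 × 1200/1670 = 0.155 V.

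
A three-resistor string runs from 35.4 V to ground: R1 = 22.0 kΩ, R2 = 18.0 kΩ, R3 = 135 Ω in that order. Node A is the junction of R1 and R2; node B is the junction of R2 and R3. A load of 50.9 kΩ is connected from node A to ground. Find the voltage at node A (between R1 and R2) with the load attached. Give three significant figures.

V ≈ 13.4 V

Below node A the series string R2+R3 = 18140 Ω sits in parallel with the 50900 Ω load: 13370 Ω.
V_A = 35.4 × 13370/(22000 + 13370) = 13.4 V.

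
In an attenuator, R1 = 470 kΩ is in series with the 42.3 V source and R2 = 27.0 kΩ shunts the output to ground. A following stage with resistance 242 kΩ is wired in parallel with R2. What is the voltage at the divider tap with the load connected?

The load sits in parallel with R2: R2‖R_L = (27.0 × 242) / (27.0 + 242) = 24.29 kΩ.
V_out = 42.3 × 24.29 / (470 + 24.29) = 42.3 × 24.29/494.3 = 2.08 V.

V_out ≈ 2.08 V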